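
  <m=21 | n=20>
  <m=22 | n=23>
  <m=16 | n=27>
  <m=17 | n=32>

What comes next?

M: 21, 22, 16, 17 → 11 (alternating steps +1, −6, +1, −6, …).
N: 20, 23, 27, 32 → 38 (differences are 3, 4, 5, … (increasing by 1 each time)).
So the next point is <m=11 | n=38>.

<m=11 | n=38>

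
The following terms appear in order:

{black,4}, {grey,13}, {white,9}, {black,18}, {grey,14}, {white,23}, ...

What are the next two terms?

Shade: repeats black → grey → white; black, grey, white, black, grey, white → black → grey.
Second part: 4, 13, 9, 18, 14, 23 → 19 → 28 (alternating steps +9, −4, +9, −4, …).
Putting the parts together: {black,19} and then {grey,28}.

{black,19}, {grey,28}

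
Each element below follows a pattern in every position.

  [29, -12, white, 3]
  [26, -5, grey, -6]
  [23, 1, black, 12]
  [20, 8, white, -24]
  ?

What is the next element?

[17, 14, grey, 48]

For the first value, −3 each step: 29, 26, 23, 20 → 17.
Second value: -12, -5, 1, 8 → 14 (alternating steps +7, +6, +7, +6, …).
For the shade, repeats white → grey → black: white, grey, black, white → grey.
For the fourth value, ×(-2) each step: 3, -6, 12, -24 → 48.
So the next element is [17, 14, grey, 48].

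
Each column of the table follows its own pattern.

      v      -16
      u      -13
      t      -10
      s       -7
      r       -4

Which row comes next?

Letter: letters move back 1 place in the alphabet; v, u, t, s, r → q.
Second component: +3 each step; -16, -13, -10, -7, -4 → -1.
So the next row is q  -1.

q  -1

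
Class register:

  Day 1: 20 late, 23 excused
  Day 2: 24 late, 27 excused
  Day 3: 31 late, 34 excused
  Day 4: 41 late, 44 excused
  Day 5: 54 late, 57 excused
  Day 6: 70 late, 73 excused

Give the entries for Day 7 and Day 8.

89 late, 92 excused; 111 late, 114 excused

For the late, differences are 4, 7, 10, … (increasing by 3 each time): 20, 24, 31, 41, 54, 70 → 89 → 111.
Excused: 23, 27, 34, 44, 57, 73 → 92 → 114 (always 3 more than the late).
So the next two lines are 89 late, 92 excused and 111 late, 114 excused.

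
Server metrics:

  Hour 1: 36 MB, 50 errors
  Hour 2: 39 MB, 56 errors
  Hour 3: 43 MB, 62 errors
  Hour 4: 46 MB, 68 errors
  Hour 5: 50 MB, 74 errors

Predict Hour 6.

53 MB, 80 errors

MB goes 36, 39, 43, 46, 50 → 53 (alternating steps +3, +4, +3, +4, …).
For the errors, +6 each step: 50, 56, 62, 68, 74 → 80.
Combining the parts gives 53 MB, 80 errors.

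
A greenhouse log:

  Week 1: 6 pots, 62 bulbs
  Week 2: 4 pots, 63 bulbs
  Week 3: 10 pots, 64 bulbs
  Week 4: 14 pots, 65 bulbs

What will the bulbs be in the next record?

For the bulbs, +1 each step: 62, 63, 64, 65 → 66.

66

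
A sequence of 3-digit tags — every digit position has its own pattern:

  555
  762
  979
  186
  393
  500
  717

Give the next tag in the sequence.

924

First digit — +2 each step, mod 10: 5, 7, 9, 1, 3, 5, 7 → 9.
Second digit: 5, 6, 7, 8, 9, 0, 1 → 2 (+1 each step, mod 10).
For the third digit, −3 each step, mod 10: 5, 2, 9, 6, 3, 0, 7 → 4.
Combining the parts gives 924.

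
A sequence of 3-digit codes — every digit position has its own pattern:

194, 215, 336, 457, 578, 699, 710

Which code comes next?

First digit: 1, 2, 3, 4, 5, 6, 7 → 8 (+1 each step, mod 10).
Second digit goes 9, 1, 3, 5, 7, 9, 1 → 3 (+2 each step, mod 10).
For the third digit, +1 each step, mod 10: 4, 5, 6, 7, 8, 9, 0 → 1.
Combining the parts gives 831.

831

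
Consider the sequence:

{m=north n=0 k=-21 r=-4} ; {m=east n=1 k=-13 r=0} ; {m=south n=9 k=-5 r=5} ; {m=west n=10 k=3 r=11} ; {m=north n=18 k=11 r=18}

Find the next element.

{m=east n=19 k=19 r=26}

M: north, east, south, west, north → east (repeats north → east → south → west).
N goes 0, 1, 9, 10, 18 → 19 (alternating steps +1, +8, +1, +8, …).
K: +8 each step, so -21, -13, -5, 3, 11 → 19.
R: -4, 0, 5, 11, 18 → 26 (differences are 4, 5, 6, … (increasing by 1 each time)).
So the next element is {m=east n=19 k=19 r=26}.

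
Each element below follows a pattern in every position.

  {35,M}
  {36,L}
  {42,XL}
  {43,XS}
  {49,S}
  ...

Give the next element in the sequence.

{50,M}

First value: 35, 36, 42, 43, 49 → 50 (alternating steps +1, +6, +1, +6, …).
Size: runs through clothing sizes XS→XL; M, L, XL, XS, S → M.
Putting it together: {50,M}.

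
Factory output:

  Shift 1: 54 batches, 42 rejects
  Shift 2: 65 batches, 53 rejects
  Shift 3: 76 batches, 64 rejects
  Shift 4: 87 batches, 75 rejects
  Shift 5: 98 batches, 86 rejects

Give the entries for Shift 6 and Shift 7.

For the batches, +11 each step: 54, 65, 76, 87, 98 → 109 → 120.
Rejects: always 12 less than the batches; 42, 53, 64, 75, 86 → 97 → 108.
So the next two rows are 109 batches, 97 rejects and 120 batches, 108 rejects.

109 batches, 97 rejects; 120 batches, 108 rejects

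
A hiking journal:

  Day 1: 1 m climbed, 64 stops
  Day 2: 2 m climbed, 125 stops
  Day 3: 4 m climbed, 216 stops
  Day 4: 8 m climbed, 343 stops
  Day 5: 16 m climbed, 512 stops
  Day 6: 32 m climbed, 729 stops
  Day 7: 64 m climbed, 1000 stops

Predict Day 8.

M climbed: ×2 each step; 1, 2, 4, 8, 16, 32, 64 → 128.
Stops — perfect cubes: 4³, 5³, 6³, …: 64, 125, 216, 343, 512, 729, 1000 → 1331.
So the next row is 128 m climbed, 1331 stops.

128 m climbed, 1331 stops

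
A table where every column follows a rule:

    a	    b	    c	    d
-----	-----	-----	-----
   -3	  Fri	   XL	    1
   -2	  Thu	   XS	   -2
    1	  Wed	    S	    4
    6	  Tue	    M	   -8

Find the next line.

Column a: differences are 1, 3, 5, … (increasing by 2 each time); -3, -2, 1, 6 → 13.
For the column b, runs backward through the weekdays Mon→Sun: Fri, Thu, Wed, Tue → Mon.
Column c: runs through clothing sizes XS→XL, so XL, XS, S, M → L.
Column d goes 1, -2, 4, -8 → 16 (×(-2) each step).
Combining the parts gives 13  Mon  L  16.

13  Mon  L  16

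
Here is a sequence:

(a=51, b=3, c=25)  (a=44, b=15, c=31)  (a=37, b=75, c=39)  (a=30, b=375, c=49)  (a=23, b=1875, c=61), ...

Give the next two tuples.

A: 51, 44, 37, 30, 23 → 16 → 9 (−7 each step).
For the b, ×5 each step: 3, 15, 75, 375, 1875 → 9375 → 46875.
C: 25, 31, 39, 49, 61 → 75 → 91 (differences are 6, 8, 10, … (increasing by 2 each time)).
So the next two tuples are (a=16, b=9375, c=75) and (a=9, b=46875, c=91).

(a=16, b=9375, c=75), (a=9, b=46875, c=91)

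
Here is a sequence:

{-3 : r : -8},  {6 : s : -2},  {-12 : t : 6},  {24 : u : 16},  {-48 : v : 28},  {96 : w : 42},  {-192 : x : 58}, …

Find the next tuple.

{384 : y : 76}

First component — ×(-2) each step: -3, 6, -12, 24, -48, 96, -192 → 384.
Letter — letters move forward 1 place in the alphabet: r, s, t, u, v, w, x → y.
Third component — differences are 6, 8, 10, … (increasing by 2 each time): -8, -2, 6, 16, 28, 42, 58 → 76.
Putting it together: {384 : y : 76}.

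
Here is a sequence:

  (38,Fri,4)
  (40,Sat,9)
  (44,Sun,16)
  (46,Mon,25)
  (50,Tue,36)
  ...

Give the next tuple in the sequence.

(52,Wed,49)

First component goes 38, 40, 44, 46, 50 → 52 (alternating steps +2, +4, +2, +4, …).
For the day, runs through the weekdays Mon→Sun: Fri, Sat, Sun, Mon, Tue → Wed.
Third component — perfect squares: 2², 3², 4², …: 4, 9, 16, 25, 36 → 49.
So the next tuple is (52,Wed,49).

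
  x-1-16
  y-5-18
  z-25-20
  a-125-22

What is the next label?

Letter goes x, y, z, a → b (letters move forward 1 place in the alphabet, wrapping Z→A).
Second component goes 1, 5, 25, 125 → 625 (×5 each step).
Third component — +2 each step: 16, 18, 20, 22 → 24.
Combining the parts gives b-625-24.

b-625-24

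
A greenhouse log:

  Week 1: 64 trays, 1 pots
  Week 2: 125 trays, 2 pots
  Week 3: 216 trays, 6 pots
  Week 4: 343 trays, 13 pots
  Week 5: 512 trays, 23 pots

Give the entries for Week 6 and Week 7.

Trays: 64, 125, 216, 343, 512 → 729 → 1000 (perfect cubes: 4³, 5³, 6³, …).
Pots: 1, 2, 6, 13, 23 → 36 → 52 (differences are 1, 4, 7, … (increasing by 3 each time)).
Putting the parts together: 729 trays, 36 pots and then 1000 trays, 52 pots.

729 trays, 36 pots; 1000 trays, 52 pots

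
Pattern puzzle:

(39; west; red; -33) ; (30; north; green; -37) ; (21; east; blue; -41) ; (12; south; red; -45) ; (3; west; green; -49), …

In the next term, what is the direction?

Direction — repeats west → north → east → south: west, north, east, south, west → north.

north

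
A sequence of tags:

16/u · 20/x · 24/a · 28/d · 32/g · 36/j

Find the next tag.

First component: +4 each step, so 16, 20, 24, 28, 32, 36 → 40.
Letter goes u, x, a, d, g, j → m (letters move forward 3 places in the alphabet, wrapping Z→A).
So the next tag is 40/m.

40/m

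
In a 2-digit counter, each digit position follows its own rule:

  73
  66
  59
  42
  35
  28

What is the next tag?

First digit goes 7, 6, 5, 4, 3, 2 → 1 (−1 each step, mod 10).
Second digit: +3 each step, mod 10, so 3, 6, 9, 2, 5, 8 → 1.
Putting it together: 11.

11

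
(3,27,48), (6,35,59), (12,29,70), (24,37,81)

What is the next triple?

(48,31,92)

First entry: ×2 each step, so 3, 6, 12, 24 → 48.
For the second entry, alternating steps +8, −6, +8, −6, …: 27, 35, 29, 37 → 31.
For the third entry, +11 each step: 48, 59, 70, 81 → 92.
Combining the parts gives (48,31,92).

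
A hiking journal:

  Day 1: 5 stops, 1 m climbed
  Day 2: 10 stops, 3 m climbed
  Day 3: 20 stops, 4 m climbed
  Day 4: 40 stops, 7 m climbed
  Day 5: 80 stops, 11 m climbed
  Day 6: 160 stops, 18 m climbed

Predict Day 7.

320 stops, 29 m climbed

Stops — ×2 each step: 5, 10, 20, 40, 80, 160 → 320.
M climbed — each term is the sum of the two before it: 1, 3, 4, 7, 11, 18 → 29.
Combining the parts gives 320 stops, 29 m climbed.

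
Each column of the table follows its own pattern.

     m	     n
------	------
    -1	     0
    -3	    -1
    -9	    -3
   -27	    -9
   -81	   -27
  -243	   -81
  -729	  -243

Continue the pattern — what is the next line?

-2187  -729

For the column m, ×3 each step: -1, -3, -9, -27, -81, -243, -729 → -2187.
For the column n, always the previous value of the column m: 0, -1, -3, -9, -27, -81, -243 → -729.
Combining the parts gives -2187  -729.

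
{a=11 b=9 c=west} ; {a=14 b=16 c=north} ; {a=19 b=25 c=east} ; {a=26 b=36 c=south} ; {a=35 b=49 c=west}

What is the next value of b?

A goes 11, 14, 19, 26, 35 → 46 (differences are 3, 5, 7, … (increasing by 2 each time)).
B: 9, 16, 25, 36, 49 → 64 (perfect squares: 3², 4², 5², …).
For the c, repeats west → north → east → south: west, north, east, south, west → north.

64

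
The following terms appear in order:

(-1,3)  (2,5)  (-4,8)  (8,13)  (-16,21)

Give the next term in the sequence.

For the first slot, ×(-2) each step: -1, 2, -4, 8, -16 → 32.
Second slot goes 3, 5, 8, 13, 21 → 34 (each term is the sum of the two before it).
So the next term is (32,34).

(32,34)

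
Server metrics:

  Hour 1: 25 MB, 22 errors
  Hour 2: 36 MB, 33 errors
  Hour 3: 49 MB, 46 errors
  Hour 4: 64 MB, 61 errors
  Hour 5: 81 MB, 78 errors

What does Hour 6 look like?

100 MB, 97 errors

MB goes 25, 36, 49, 64, 81 → 100 (perfect squares: 5², 6², 7², …).
Errors: always 3 less than the MB, so 22, 33, 46, 61, 78 → 97.
Combining the parts gives 100 MB, 97 errors.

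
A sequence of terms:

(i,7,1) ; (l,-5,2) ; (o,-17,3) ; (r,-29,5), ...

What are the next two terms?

(u,-41,8), (x,-53,13)

For the letter, letters move forward 3 places in the alphabet: i, l, o, r → u → x.
Second entry: −12 each step; 7, -5, -17, -29 → -41 → -53.
Third entry — each term is the sum of the two before it: 1, 2, 3, 5 → 8 → 13.
So the next two terms are (u,-41,8) and (x,-53,13).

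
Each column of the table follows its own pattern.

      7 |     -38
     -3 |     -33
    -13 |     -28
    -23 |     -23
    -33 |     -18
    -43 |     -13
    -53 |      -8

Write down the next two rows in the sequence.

-63  -3; -73  2

First component: −10 each step; 7, -3, -13, -23, -33, -43, -53 → -63 → -73.
Second component: +5 each step; -38, -33, -28, -23, -18, -13, -8 → -3 → 2.
Putting the parts together: -63  -3 and then -73  2.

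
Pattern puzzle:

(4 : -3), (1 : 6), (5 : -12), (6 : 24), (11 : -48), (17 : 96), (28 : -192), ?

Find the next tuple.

(45 : 384)

First component goes 4, 1, 5, 6, 11, 17, 28 → 45 (each term is the sum of the two before it).
Second component goes -3, 6, -12, 24, -48, 96, -192 → 384 (×(-2) each step).
Putting it together: (45 : 384).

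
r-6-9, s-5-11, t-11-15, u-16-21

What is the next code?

v-27-29

Letter: r, s, t, u → v (letters move forward 1 place in the alphabet).
Second component: 6, 5, 11, 16 → 27 (each term is the sum of the two before it).
Third component goes 9, 11, 15, 21 → 29 (differences are 2, 4, 6, … (increasing by 2 each time)).
So the next code is v-27-29.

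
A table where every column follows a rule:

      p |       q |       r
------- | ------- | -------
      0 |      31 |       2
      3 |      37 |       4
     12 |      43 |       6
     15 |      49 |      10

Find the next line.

Column p goes 0, 3, 12, 15 → 24 (alternating steps +3, +9, +3, +9, …).
Column q goes 31, 37, 43, 49 → 55 (+6 each step).
Column r — each term is the sum of the two before it: 2, 4, 6, 10 → 16.
Combining the parts gives 24  55  16.

24  55  16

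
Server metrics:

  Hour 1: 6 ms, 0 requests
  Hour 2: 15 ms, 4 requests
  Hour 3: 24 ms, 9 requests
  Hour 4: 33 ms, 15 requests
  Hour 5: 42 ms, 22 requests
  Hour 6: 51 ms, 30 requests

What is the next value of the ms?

60

Ms: +9 each step, so 6, 15, 24, 33, 42, 51 → 60.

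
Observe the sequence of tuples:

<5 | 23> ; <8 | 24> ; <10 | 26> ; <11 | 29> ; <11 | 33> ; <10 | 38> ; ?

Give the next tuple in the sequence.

<8 | 44>

First coordinate goes 5, 8, 10, 11, 11, 10 → 8 (differences are 3, 2, 1, … (decreasing by 1 each time)).
Second coordinate: differences are 1, 2, 3, … (increasing by 1 each time), so 23, 24, 26, 29, 33, 38 → 44.
Combining the parts gives <8 | 44>.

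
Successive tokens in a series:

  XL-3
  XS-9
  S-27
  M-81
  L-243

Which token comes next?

XL-729

Size — runs through clothing sizes XS→XL: XL, XS, S, M, L → XL.
For the second component, ×3 each step: 3, 9, 27, 81, 243 → 729.
Putting it together: XL-729.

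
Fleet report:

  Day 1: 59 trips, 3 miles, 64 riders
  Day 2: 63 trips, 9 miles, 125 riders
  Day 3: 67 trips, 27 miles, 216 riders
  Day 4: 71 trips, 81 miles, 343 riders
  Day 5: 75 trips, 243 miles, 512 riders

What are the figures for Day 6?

79 trips, 729 miles, 729 riders

Trips: +4 each step, so 59, 63, 67, 71, 75 → 79.
Miles: ×3 each step, so 3, 9, 27, 81, 243 → 729.
Riders: perfect cubes: 4³, 5³, 6³, …, so 64, 125, 216, 343, 512 → 729.
Putting it together: 79 trips, 729 miles, 729 riders.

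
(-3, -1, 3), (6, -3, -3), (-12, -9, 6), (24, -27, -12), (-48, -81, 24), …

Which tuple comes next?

(96, -243, -48)

First part: ×(-2) each step; -3, 6, -12, 24, -48 → 96.
Second part — ×3 each step: -1, -3, -9, -27, -81 → -243.
Third part goes 3, -3, 6, -12, 24 → -48 (always the previous value of the first part).
So the next tuple is (96, -243, -48).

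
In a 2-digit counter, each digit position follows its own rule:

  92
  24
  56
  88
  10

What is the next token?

For the first digit, +3 each step, mod 10: 9, 2, 5, 8, 1 → 4.
Second digit: +2 each step, mod 10; 2, 4, 6, 8, 0 → 2.
Combining the parts gives 42.

42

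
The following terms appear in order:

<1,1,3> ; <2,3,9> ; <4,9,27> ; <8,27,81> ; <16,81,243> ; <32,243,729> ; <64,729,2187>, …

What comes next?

First part — ×2 each step: 1, 2, 4, 8, 16, 32, 64 → 128.
Second part: ×3 each step; 1, 3, 9, 27, 81, 243, 729 → 2187.
Third part: always 3 × the second part, so 3, 9, 27, 81, 243, 729, 2187 → 6561.
Combining the parts gives <128,2187,6561>.

<128,2187,6561>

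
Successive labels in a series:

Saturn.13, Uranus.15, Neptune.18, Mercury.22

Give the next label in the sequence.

Venus.27

Planet — runs through the planets Mercury→Neptune: Saturn, Uranus, Neptune, Mercury → Venus.
For the second component, differences are 2, 3, 4, … (increasing by 1 each time): 13, 15, 18, 22 → 27.
So the next label is Venus.27.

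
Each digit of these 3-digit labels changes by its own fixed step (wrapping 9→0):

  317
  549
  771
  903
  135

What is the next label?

367

First digit: +2 each step, mod 10; 3, 5, 7, 9, 1 → 3.
Second digit goes 1, 4, 7, 0, 3 → 6 (+3 each step, mod 10).
Third digit goes 7, 9, 1, 3, 5 → 7 (+2 each step, mod 10).
So the next label is 367.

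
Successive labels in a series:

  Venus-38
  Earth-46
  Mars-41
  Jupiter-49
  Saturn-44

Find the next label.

Planet: runs through the planets Mercury→Neptune; Venus, Earth, Mars, Jupiter, Saturn → Uranus.
Second component goes 38, 46, 41, 49, 44 → 52 (alternating steps +8, −5, +8, −5, …).
Combining the parts gives Uranus-52.

Uranus-52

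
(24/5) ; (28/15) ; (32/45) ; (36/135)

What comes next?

(40/405)

For the first part, +4 each step: 24, 28, 32, 36 → 40.
Second part: ×3 each step, so 5, 15, 45, 135 → 405.
So the next point is (40/405).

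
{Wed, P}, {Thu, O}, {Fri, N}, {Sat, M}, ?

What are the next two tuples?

Day: runs through the weekdays Mon→Sun; Wed, Thu, Fri, Sat → Sun → Mon.
Letter: letters move back 1 place in the alphabet; P, O, N, M → L → K.
So the next two tuples are {Sun, L} and {Mon, K}.

{Sun, L}, {Mon, K}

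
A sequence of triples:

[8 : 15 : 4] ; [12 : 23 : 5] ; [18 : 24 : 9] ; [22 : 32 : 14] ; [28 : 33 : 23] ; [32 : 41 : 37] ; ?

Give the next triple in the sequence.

[38 : 42 : 60]

First component goes 8, 12, 18, 22, 28, 32 → 38 (alternating steps +4, +6, +4, +6, …).
Second component — alternating steps +8, +1, +8, +1, …: 15, 23, 24, 32, 33, 41 → 42.
Third component: each term is the sum of the two before it; 4, 5, 9, 14, 23, 37 → 60.
Putting it together: [38 : 42 : 60].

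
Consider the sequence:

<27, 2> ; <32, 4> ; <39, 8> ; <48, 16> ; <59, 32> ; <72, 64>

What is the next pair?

First entry: 27, 32, 39, 48, 59, 72 → 87 (differences are 5, 7, 9, … (increasing by 2 each time)).
Second entry: ×2 each step; 2, 4, 8, 16, 32, 64 → 128.
So the next pair is <87, 128>.

<87, 128>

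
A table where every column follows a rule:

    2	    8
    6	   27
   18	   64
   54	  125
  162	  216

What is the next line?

486  343

For the first component, ×3 each step: 2, 6, 18, 54, 162 → 486.
For the second component, perfect cubes: 2³, 3³, 4³, …: 8, 27, 64, 125, 216 → 343.
Putting it together: 486  343.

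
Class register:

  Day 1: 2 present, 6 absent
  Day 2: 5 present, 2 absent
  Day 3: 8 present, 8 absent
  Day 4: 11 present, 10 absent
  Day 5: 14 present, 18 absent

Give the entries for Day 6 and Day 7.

Present goes 2, 5, 8, 11, 14 → 17 → 20 (+3 each step).
Absent: each term is the sum of the two before it, so 6, 2, 8, 10, 18 → 28 → 46.
So the next two lines are 17 present, 28 absent and 20 present, 46 absent.

17 present, 28 absent; 20 present, 46 absent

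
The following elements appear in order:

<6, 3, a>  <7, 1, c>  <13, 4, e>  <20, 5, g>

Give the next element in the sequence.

<33, 9, i>

First component: each term is the sum of the two before it; 6, 7, 13, 20 → 33.
Second component: 3, 1, 4, 5 → 9 (each term is the sum of the two before it).
For the letter, letters move forward 2 places in the alphabet: a, c, e, g → i.
Combining the parts gives <33, 9, i>.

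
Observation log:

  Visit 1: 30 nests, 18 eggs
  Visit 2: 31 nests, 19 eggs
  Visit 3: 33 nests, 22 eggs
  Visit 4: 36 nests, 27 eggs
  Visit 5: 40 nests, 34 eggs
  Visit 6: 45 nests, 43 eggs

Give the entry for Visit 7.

Nests: differences are 1, 2, 3, … (increasing by 1 each time), so 30, 31, 33, 36, 40, 45 → 51.
Eggs: differences are 1, 3, 5, … (increasing by 2 each time); 18, 19, 22, 27, 34, 43 → 54.
Putting it together: 51 nests, 54 eggs.

51 nests, 54 eggs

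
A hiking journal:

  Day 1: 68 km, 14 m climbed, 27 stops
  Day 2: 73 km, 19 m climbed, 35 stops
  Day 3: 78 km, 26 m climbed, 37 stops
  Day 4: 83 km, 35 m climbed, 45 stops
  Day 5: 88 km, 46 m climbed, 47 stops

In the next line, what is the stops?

Km: +5 each step; 68, 73, 78, 83, 88 → 93.
M climbed: differences are 5, 7, 9, … (increasing by 2 each time); 14, 19, 26, 35, 46 → 59.
Stops: alternating steps +8, +2, +8, +2, …, so 27, 35, 37, 45, 47 → 55.

55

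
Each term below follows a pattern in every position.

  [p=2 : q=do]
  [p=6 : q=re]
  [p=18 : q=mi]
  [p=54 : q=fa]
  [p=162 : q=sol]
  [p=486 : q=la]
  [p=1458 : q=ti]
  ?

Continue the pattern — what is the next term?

[p=4374 : q=do]

For the p, ×3 each step: 2, 6, 18, 54, 162, 486, 1458 → 4374.
Q goes do, re, mi, fa, sol, la, ti → do (runs through the solfège scale do→ti).
So the next term is [p=4374 : q=do].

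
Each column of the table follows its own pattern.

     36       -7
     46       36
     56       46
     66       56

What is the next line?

76  66

First component: 36, 46, 56, 66 → 76 (+10 each step).
Second component: -7, 36, 46, 56 → 66 (always the previous value of the first component).
So the next line is 76  66.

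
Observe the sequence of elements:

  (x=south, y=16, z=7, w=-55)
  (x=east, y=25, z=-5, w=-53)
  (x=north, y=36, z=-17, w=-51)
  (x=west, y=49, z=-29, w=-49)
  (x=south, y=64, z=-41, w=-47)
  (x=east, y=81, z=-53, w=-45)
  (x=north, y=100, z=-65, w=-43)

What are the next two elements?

For the x, repeats south → east → north → west: south, east, north, west, south, east, north → west → south.
Y goes 16, 25, 36, 49, 64, 81, 100 → 121 → 144 (perfect squares: 4², 5², 6², …).
For the z, −12 each step: 7, -5, -17, -29, -41, -53, -65 → -77 → -89.
W goes -55, -53, -51, -49, -47, -45, -43 → -41 → -39 (+2 each step).
So the next two elements are (x=west, y=121, z=-77, w=-41) and (x=south, y=144, z=-89, w=-39).

(x=west, y=121, z=-77, w=-41), (x=south, y=144, z=-89, w=-39)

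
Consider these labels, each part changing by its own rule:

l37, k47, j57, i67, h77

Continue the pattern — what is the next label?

g87

Letter: letters move back 1 place in the alphabet; l, k, j, i, h → g.
Second component: 37, 47, 57, 67, 77 → 87 (+10 each step).
Putting it together: g87.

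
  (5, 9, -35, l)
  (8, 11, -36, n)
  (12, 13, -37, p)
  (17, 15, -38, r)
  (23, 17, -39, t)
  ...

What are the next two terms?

First part: differences are 3, 4, 5, … (increasing by 1 each time); 5, 8, 12, 17, 23 → 30 → 38.
Second part goes 9, 11, 13, 15, 17 → 19 → 21 (+2 each step).
Third part: −1 each step, so -35, -36, -37, -38, -39 → -40 → -41.
Letter goes l, n, p, r, t → v → x (letters move forward 2 places in the alphabet).
Putting the parts together: (30, 19, -40, v) and then (38, 21, -41, x).

(30, 19, -40, v), (38, 21, -41, x)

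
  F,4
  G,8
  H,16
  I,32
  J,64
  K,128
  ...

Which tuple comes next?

Letter: letters move forward 1 place in the alphabet, so F, G, H, I, J, K → L.
Second entry: ×2 each step; 4, 8, 16, 32, 64, 128 → 256.
Combining the parts gives L,256.

L,256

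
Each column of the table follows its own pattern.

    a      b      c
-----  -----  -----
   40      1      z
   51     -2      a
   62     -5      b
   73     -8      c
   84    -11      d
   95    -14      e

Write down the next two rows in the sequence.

Column a — +11 each step: 40, 51, 62, 73, 84, 95 → 106 → 117.
Column b goes 1, -2, -5, -8, -11, -14 → -17 → -20 (−3 each step).
Column c: letters move forward 1 place in the alphabet, wrapping Z→A; z, a, b, c, d, e → f → g.
So the next two rows are 106  -17  f and 117  -20  g.

106  -17  f; 117  -20  g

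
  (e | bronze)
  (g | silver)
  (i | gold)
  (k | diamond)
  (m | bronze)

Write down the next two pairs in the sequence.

For the letter, letters move forward 2 places in the alphabet: e, g, i, k, m → o → q.
For the rank, repeats bronze → silver → gold → diamond: bronze, silver, gold, diamond, bronze → silver → gold.
Putting the parts together: (o | silver) and then (q | gold).

(o | silver), (q | gold)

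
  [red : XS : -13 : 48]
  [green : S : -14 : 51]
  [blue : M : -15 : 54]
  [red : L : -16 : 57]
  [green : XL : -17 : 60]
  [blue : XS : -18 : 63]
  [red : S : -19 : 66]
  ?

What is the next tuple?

[green : M : -20 : 69]

Colour: repeats red → green → blue; red, green, blue, red, green, blue, red → green.
Size: repeats XS → S → M → L → XL, so XS, S, M, L, XL, XS, S → M.
Third entry: −1 each step, so -13, -14, -15, -16, -17, -18, -19 → -20.
Fourth entry — +3 each step: 48, 51, 54, 57, 60, 63, 66 → 69.
Combining the parts gives [green : M : -20 : 69].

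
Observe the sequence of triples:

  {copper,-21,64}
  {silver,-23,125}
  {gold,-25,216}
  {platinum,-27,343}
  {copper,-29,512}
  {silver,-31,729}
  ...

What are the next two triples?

Metal: repeats copper → silver → gold → platinum; copper, silver, gold, platinum, copper, silver → gold → platinum.
Second slot: −2 each step; -21, -23, -25, -27, -29, -31 → -33 → -35.
For the third slot, perfect cubes: 4³, 5³, 6³, …: 64, 125, 216, 343, 512, 729 → 1000 → 1331.
So the next two triples are {gold,-33,1000} and {platinum,-35,1331}.

{gold,-33,1000}, {platinum,-35,1331}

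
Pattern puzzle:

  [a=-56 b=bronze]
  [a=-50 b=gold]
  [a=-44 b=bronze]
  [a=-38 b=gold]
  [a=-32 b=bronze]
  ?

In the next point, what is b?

B: bronze, gold, bronze, gold, bronze → gold (alternates bronze ↔ gold).

gold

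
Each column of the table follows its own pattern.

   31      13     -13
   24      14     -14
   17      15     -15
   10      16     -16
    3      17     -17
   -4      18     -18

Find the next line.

For the first component, −7 each step: 31, 24, 17, 10, 3, -4 → -11.
For the second component, +1 each step: 13, 14, 15, 16, 17, 18 → 19.
For the third component, always the negative of the second component: -13, -14, -15, -16, -17, -18 → -19.
Putting it together: -11  19  -19.

-11  19  -19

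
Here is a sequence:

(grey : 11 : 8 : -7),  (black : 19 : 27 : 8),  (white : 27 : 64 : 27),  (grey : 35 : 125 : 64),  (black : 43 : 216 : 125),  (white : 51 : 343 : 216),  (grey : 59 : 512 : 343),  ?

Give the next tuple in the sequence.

(black : 67 : 729 : 512)

Shade: repeats grey → black → white, so grey, black, white, grey, black, white, grey → black.
Second value — +8 each step: 11, 19, 27, 35, 43, 51, 59 → 67.
Third value goes 8, 27, 64, 125, 216, 343, 512 → 729 (perfect cubes: 2³, 3³, 4³, …).
Fourth value — always the previous value of the third value: -7, 8, 27, 64, 125, 216, 343 → 512.
So the next tuple is (black : 67 : 729 : 512).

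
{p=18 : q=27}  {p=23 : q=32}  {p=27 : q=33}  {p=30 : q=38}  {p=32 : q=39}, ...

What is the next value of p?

33

P: 18, 23, 27, 30, 32 → 33 (differences are 5, 4, 3, … (decreasing by 1 each time)).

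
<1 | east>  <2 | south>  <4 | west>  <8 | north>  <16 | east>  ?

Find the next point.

<32 | south>

First value: 1, 2, 4, 8, 16 → 32 (×2 each step).
For the direction, repeats east → south → west → north: east, south, west, north, east → south.
Combining the parts gives <32 | south>.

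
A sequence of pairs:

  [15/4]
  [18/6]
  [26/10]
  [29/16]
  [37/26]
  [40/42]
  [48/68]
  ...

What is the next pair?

[51/110]

First value: alternating steps +3, +8, +3, +8, …; 15, 18, 26, 29, 37, 40, 48 → 51.
Second value — each term is the sum of the two before it: 4, 6, 10, 16, 26, 42, 68 → 110.
Putting it together: [51/110].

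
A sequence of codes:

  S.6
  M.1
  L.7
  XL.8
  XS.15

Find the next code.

S.23

Size: runs through clothing sizes XS→XL; S, M, L, XL, XS → S.
Second component: 6, 1, 7, 8, 15 → 23 (each term is the sum of the two before it).
Putting it together: S.23.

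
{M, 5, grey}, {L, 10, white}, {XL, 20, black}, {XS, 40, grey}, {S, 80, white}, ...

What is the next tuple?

{M, 160, black}

For the size, runs through clothing sizes XS→XL: M, L, XL, XS, S → M.
For the second part, ×2 each step: 5, 10, 20, 40, 80 → 160.
Shade: repeats grey → white → black, so grey, white, black, grey, white → black.
Combining the parts gives {M, 160, black}.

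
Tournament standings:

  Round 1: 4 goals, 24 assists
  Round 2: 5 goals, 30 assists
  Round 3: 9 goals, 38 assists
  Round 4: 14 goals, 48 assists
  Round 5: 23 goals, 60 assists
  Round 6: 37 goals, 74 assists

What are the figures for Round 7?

Goals — each term is the sum of the two before it: 4, 5, 9, 14, 23, 37 → 60.
Assists: differences are 6, 8, 10, … (increasing by 2 each time); 24, 30, 38, 48, 60, 74 → 90.
So the next record is 60 goals, 90 assists.

60 goals, 90 assists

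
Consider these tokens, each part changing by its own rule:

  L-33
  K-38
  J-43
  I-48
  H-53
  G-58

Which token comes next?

For the letter, letters move back 1 place in the alphabet: L, K, J, I, H, G → F.
Second component goes 33, 38, 43, 48, 53, 58 → 63 (+5 each step).
Putting it together: F-63.

F-63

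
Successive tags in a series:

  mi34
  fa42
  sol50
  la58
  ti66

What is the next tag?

For the note, runs through the solfège scale do→ti: mi, fa, sol, la, ti → do.
For the second component, +8 each step: 34, 42, 50, 58, 66 → 74.
Putting it together: do74.

do74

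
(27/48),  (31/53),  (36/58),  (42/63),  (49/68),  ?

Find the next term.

(57/73)

First coordinate: 27, 31, 36, 42, 49 → 57 (differences are 4, 5, 6, … (increasing by 1 each time)).
Second coordinate: +5 each step; 48, 53, 58, 63, 68 → 73.
Combining the parts gives (57/73).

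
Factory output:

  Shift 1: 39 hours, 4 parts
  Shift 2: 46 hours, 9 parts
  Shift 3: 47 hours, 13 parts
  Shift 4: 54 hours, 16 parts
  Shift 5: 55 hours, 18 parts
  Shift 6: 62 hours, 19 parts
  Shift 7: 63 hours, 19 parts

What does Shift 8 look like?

Hours: 39, 46, 47, 54, 55, 62, 63 → 70 (alternating steps +7, +1, +7, +1, …).
Parts: differences are 5, 4, 3, … (decreasing by 1 each time), so 4, 9, 13, 16, 18, 19, 19 → 18.
So the next row is 70 hours, 18 parts.

70 hours, 18 parts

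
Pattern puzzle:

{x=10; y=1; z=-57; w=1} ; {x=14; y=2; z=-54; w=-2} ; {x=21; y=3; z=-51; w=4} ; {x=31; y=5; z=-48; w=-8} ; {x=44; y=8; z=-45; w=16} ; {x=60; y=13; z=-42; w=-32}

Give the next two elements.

{x=79; y=21; z=-39; w=64}, {x=101; y=34; z=-36; w=-128}

X: 10, 14, 21, 31, 44, 60 → 79 → 101 (differences are 4, 7, 10, … (increasing by 3 each time)).
Y goes 1, 2, 3, 5, 8, 13 → 21 → 34 (each term is the sum of the two before it).
For the z, +3 each step: -57, -54, -51, -48, -45, -42 → -39 → -36.
W — ×(-2) each step: 1, -2, 4, -8, 16, -32 → 64 → -128.
Putting the parts together: {x=79; y=21; z=-39; w=64} and then {x=101; y=34; z=-36; w=-128}.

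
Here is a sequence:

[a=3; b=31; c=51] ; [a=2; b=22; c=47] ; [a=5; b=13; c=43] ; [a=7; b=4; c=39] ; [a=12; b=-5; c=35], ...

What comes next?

[a=19; b=-14; c=31]

A — each term is the sum of the two before it: 3, 2, 5, 7, 12 → 19.
B: 31, 22, 13, 4, -5 → -14 (−9 each step).
C goes 51, 47, 43, 39, 35 → 31 (−4 each step).
So the next triple is [a=19; b=-14; c=31].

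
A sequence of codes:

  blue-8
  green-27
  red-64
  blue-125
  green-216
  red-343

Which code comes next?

blue-512

For the colour, repeats blue → green → red: blue, green, red, blue, green, red → blue.
Second component goes 8, 27, 64, 125, 216, 343 → 512 (perfect cubes: 2³, 3³, 4³, …).
Putting it together: blue-512.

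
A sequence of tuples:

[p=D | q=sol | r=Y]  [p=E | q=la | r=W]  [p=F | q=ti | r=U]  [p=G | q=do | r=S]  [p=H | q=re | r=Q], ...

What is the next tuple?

P — letters move forward 1 place in the alphabet: D, E, F, G, H → I.
Q goes sol, la, ti, do, re → mi (runs through the solfège scale do→ti).
R goes Y, W, U, S, Q → O (letters move back 2 places in the alphabet).
Putting it together: [p=I | q=mi | r=O].

[p=I | q=mi | r=O]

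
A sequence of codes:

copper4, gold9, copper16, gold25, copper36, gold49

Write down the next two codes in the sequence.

Metal goes copper, gold, copper, gold, copper, gold → copper → gold (alternates copper ↔ gold).
For the second component, perfect squares: 2², 3², 4², …: 4, 9, 16, 25, 36, 49 → 64 → 81.
So the next two codes are copper64 and gold81.

copper64 then gold81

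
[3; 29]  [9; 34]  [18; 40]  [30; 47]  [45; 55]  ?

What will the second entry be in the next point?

For the second entry, differences are 5, 6, 7, … (increasing by 1 each time): 29, 34, 40, 47, 55 → 64.

64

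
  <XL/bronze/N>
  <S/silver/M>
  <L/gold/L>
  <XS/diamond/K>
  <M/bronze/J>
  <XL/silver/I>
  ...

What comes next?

<S/gold/H>

Size — repeats XL → S → L → XS → M: XL, S, L, XS, M, XL → S.
For the rank, repeats bronze → silver → gold → diamond: bronze, silver, gold, diamond, bronze, silver → gold.
Letter goes N, M, L, K, J, I → H (letters move back 1 place in the alphabet).
So the next tuple is <S/gold/H>.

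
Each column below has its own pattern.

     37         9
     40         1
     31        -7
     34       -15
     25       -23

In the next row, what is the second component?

First component: alternating steps +3, −9, +3, −9, …; 37, 40, 31, 34, 25 → 28.
Second component — −8 each step: 9, 1, -7, -15, -23 → -31.

-31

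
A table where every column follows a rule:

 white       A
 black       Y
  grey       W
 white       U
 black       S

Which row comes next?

grey  Q

Shade: white, black, grey, white, black → grey (repeats white → black → grey).
Letter goes A, Y, W, U, S → Q (letters move back 2 places in the alphabet, wrapping A→Z).
Combining the parts gives grey  Q.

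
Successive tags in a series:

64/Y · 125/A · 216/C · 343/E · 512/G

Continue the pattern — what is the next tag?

729/I

For the first component, perfect cubes: 4³, 5³, 6³, …: 64, 125, 216, 343, 512 → 729.
For the letter, letters move forward 2 places in the alphabet, wrapping Z→A: Y, A, C, E, G → I.
So the next tag is 729/I.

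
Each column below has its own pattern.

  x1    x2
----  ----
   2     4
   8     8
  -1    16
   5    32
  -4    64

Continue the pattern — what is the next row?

2  128

Column x1 — alternating steps +6, −9, +6, −9, …: 2, 8, -1, 5, -4 → 2.
Column x2: 4, 8, 16, 32, 64 → 128 (×2 each step).
Combining the parts gives 2  128.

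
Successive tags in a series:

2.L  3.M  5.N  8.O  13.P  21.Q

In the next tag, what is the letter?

R

For the letter, letters move forward 1 place in the alphabet: L, M, N, O, P, Q → R.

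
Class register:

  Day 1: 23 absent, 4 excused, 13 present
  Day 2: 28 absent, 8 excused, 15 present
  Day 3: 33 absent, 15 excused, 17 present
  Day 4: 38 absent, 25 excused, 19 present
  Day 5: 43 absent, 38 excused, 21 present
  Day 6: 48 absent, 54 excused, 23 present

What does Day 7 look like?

Absent: 23, 28, 33, 38, 43, 48 → 53 (+5 each step).
Excused: 4, 8, 15, 25, 38, 54 → 73 (differences are 4, 7, 10, … (increasing by 3 each time)).
For the present, +2 each step: 13, 15, 17, 19, 21, 23 → 25.
Combining the parts gives 53 absent, 73 excused, 25 present.

53 absent, 73 excused, 25 present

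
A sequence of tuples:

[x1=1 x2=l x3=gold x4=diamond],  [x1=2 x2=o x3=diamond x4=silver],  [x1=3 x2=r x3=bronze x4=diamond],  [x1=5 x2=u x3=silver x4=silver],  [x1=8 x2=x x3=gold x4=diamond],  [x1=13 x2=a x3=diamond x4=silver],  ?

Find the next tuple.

X1: each term is the sum of the two before it, so 1, 2, 3, 5, 8, 13 → 21.
For the x2, letters move forward 3 places in the alphabet, wrapping Z→A: l, o, r, u, x, a → d.
For the x3, repeats gold → diamond → bronze → silver: gold, diamond, bronze, silver, gold, diamond → bronze.
X4: alternates diamond ↔ silver; diamond, silver, diamond, silver, diamond, silver → diamond.
So the next tuple is [x1=21 x2=d x3=bronze x4=diamond].

[x1=21 x2=d x3=bronze x4=diamond]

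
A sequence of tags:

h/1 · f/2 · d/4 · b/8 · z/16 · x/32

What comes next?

Letter: letters move back 2 places in the alphabet, wrapping A→Z; h, f, d, b, z, x → v.
Second component: ×2 each step; 1, 2, 4, 8, 16, 32 → 64.
Combining the parts gives v/64.

v/64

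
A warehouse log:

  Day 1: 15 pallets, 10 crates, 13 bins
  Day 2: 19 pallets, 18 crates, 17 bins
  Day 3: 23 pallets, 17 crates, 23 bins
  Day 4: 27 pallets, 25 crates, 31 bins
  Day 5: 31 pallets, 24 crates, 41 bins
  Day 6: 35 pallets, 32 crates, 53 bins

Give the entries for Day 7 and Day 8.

39 pallets, 31 crates, 67 bins; 43 pallets, 39 crates, 83 bins

For the pallets, +4 each step: 15, 19, 23, 27, 31, 35 → 39 → 43.
Crates goes 10, 18, 17, 25, 24, 32 → 31 → 39 (alternating steps +8, −1, +8, −1, …).
Bins goes 13, 17, 23, 31, 41, 53 → 67 → 83 (differences are 4, 6, 8, … (increasing by 2 each time)).
So the next two rows are 39 pallets, 31 crates, 67 bins and 43 pallets, 39 crates, 83 bins.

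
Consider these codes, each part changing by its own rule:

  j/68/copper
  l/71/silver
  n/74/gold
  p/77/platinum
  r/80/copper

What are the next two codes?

For the letter, letters move forward 2 places in the alphabet: j, l, n, p, r → t → v.
Second component: +3 each step, so 68, 71, 74, 77, 80 → 83 → 86.
Metal: repeats copper → silver → gold → platinum; copper, silver, gold, platinum, copper → silver → gold.
Putting the parts together: t/83/silver and then v/86/gold.

t/83/silver, v/86/gold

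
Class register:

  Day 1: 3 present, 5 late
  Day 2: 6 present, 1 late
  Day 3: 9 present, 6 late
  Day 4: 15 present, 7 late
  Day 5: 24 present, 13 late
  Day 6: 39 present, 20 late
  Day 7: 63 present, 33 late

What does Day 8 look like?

102 present, 53 late

Present — each term is the sum of the two before it: 3, 6, 9, 15, 24, 39, 63 → 102.
Late: each term is the sum of the two before it, so 5, 1, 6, 7, 13, 20, 33 → 53.
Putting it together: 102 present, 53 late.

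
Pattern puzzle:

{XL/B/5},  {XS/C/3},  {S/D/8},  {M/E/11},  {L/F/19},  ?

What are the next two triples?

{XL/G/30}, {XS/H/49}

For the size, runs through clothing sizes XS→XL: XL, XS, S, M, L → XL → XS.
Letter: letters move forward 1 place in the alphabet; B, C, D, E, F → G → H.
Third slot goes 5, 3, 8, 11, 19 → 30 → 49 (each term is the sum of the two before it).
So the next two triples are {XL/G/30} and {XS/H/49}.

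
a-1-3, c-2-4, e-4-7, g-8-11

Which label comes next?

For the letter, letters move forward 2 places in the alphabet: a, c, e, g → i.
Second component: ×2 each step; 1, 2, 4, 8 → 16.
Third component — each term is the sum of the two before it: 3, 4, 7, 11 → 18.
Combining the parts gives i-16-18.

i-16-18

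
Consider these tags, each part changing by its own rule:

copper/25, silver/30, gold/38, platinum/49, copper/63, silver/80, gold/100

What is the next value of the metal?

platinum

Metal: copper, silver, gold, platinum, copper, silver, gold → platinum (repeats copper → silver → gold → platinum).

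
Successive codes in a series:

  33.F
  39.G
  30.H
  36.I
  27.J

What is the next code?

For the first component, alternating steps +6, −9, +6, −9, …: 33, 39, 30, 36, 27 → 33.
Letter: F, G, H, I, J → K (letters move forward 1 place in the alphabet).
So the next code is 33.K.

33.K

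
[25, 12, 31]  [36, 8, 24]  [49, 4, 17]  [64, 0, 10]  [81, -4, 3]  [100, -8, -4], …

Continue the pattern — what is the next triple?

[121, -12, -11]

First entry: perfect squares: 5², 6², 7², …, so 25, 36, 49, 64, 81, 100 → 121.
For the second entry, −4 each step: 12, 8, 4, 0, -4, -8 → -12.
Third entry: −7 each step, so 31, 24, 17, 10, 3, -4 → -11.
Combining the parts gives [121, -12, -11].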